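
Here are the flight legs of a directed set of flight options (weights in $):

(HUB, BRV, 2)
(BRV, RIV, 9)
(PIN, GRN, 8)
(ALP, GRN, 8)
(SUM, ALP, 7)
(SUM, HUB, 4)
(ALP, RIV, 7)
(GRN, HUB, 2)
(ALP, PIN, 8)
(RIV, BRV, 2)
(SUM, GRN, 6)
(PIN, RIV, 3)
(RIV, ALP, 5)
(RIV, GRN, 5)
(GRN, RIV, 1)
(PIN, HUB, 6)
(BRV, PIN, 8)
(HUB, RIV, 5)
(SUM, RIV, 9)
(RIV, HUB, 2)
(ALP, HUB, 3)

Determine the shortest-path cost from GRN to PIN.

Shortest distances from GRN:
GRN: 0
RIV: 1  (via GRN)
HUB: 2  (via GRN)
BRV: 3  (via RIV)
ALP: 6  (via RIV)
PIN: 11  (via BRV)
Shortest route: GRN–RIV–BRV–PIN = $11.

$11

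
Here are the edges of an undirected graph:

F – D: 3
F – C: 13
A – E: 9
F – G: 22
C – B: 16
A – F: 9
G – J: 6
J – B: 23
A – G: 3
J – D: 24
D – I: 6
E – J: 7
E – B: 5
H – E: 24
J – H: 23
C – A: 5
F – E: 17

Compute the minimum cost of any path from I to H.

50

Shortest distances from I:
I: 0
D: 6  (via I)
F: 9  (via D)
A: 18  (via F)
G: 21  (via A)
C: 22  (via F)
E: 26  (via F)
J: 27  (via G)
B: 31  (via E)
H: 50  (via E)
Shortest route: I–D–F–E–H = 50.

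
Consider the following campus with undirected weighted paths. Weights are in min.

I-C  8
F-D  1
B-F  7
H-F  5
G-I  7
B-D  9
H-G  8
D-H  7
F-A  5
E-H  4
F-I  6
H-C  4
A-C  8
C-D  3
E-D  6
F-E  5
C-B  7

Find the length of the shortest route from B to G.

19 min

Shortest distances from B:
B: 0
C: 7  (via B)
F: 7  (via B)
D: 8  (via F)
H: 11  (via C)
A: 12  (via F)
E: 12  (via F)
I: 13  (via F)
G: 19  (via H)
Shortest route: B–C–H–G = 19 min.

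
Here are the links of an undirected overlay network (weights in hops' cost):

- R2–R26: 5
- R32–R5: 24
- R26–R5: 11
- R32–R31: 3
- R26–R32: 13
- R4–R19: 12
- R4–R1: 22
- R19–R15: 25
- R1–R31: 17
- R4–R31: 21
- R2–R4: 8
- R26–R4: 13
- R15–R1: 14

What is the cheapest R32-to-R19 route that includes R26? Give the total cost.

Shortest R32→R26: R32–R26 = 13
Best R26 to R19: R26–R4–R19 costing 25
Total via R26: 13 + 25 = 38 hops' cost.

38 hops' cost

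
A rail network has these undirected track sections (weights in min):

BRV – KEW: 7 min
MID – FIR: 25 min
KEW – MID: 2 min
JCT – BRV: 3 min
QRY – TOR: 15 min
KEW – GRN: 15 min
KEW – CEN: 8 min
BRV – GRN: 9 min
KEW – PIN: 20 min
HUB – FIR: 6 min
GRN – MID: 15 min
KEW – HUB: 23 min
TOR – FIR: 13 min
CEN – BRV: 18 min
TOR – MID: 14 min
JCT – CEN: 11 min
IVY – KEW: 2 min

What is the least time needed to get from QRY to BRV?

Enumerating some paths:
QRY - TOR - MID - KEW - GRN - BRV: 15+14+2+15+9 = 55
QRY - TOR - MID - GRN - BRV: 15+14+15+9 = 53
QRY - TOR - MID - KEW - CEN - JCT - BRV: 15+14+2+8+11+3 = 53
QRY - TOR - MID - KEW - BRV: 15+14+2+7 = 38
The minimum is 38 min via QRY - TOR - MID - KEW - BRV.

38 min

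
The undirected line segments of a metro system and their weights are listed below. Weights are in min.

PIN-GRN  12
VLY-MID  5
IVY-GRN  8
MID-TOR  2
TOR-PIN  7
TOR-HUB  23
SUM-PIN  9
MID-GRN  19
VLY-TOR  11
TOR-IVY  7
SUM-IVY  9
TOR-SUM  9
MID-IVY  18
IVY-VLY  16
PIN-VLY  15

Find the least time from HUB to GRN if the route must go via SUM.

Shortest HUB→SUM: HUB–TOR–SUM = 32
Best SUM to GRN: SUM–IVY–GRN costing 17
Total via SUM: 32 + 17 = 49 min.

49 min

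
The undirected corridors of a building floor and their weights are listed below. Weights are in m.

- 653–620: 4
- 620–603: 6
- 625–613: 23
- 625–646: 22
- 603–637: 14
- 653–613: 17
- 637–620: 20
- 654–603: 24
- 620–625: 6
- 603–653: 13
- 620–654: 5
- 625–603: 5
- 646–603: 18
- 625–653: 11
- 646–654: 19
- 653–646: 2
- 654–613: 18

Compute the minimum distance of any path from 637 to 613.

Candidate routes:
637 - 620 - 653 - 613: 20+4+17 = 41
637 - 603 - 625 - 613: 14+5+23 = 42
637 - 620 - 654 - 613: 20+5+18 = 43
Cheapest is 637 - 620 - 653 - 613 at 41 m.

41 m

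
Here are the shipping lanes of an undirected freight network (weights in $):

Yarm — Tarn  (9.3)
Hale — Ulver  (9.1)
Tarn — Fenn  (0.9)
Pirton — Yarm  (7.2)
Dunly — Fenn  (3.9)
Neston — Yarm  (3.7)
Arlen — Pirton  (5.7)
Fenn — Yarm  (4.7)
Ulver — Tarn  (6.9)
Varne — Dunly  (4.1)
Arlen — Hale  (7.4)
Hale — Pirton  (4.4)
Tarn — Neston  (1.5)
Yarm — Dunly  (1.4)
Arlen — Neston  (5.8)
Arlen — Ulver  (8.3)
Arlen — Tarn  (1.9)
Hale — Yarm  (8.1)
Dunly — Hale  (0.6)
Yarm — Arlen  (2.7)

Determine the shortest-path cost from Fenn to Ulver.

Settle nodes by increasing distance from Fenn:
Fenn: 0
Tarn: 0.9  (via Fenn)
Neston: 2.4  (via Tarn)
Arlen: 2.8  (via Tarn)
Dunly: 3.9  (via Fenn)
Hale: 4.5  (via Dunly)
Yarm: 4.7  (via Fenn)
Ulver: 7.8  (via Tarn)
Shortest route: Fenn → Tarn → Ulver = $7.8.

$7.8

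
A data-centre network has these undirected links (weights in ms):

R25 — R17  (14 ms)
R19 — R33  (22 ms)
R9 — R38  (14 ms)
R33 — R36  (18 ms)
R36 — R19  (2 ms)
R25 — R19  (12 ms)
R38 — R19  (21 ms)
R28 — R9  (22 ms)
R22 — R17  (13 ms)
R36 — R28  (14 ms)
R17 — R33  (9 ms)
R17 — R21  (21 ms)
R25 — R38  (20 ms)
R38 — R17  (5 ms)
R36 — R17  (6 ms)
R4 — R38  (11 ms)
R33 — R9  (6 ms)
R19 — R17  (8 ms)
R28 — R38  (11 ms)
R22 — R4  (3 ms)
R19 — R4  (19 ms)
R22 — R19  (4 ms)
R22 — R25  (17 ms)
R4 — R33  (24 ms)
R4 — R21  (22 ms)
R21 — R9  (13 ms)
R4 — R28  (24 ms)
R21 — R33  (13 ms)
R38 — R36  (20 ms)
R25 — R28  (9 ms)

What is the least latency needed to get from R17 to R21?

21 ms

Shortest distances from R17:
R17: 0
R38: 5  (via R17)
R36: 6  (via R17)
R19: 8  (via R17)
R33: 9  (via R17)
R22: 12  (via R19)
R25: 14  (via R17)
R9: 15  (via R33)
R4: 15  (via R22)
R28: 16  (via R38)
R21: 21  (via R17)
Shortest route: R17–R21 = 21 ms.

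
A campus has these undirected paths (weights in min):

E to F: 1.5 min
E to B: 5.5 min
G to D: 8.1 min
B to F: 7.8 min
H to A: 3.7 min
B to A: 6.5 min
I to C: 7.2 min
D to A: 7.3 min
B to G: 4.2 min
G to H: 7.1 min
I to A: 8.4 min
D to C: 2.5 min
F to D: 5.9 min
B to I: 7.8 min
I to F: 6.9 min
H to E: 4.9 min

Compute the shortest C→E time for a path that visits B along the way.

20.3 min

Shortest C→B: C–D–G–B = 14.8
Best B to E: B–E costing 5.5
Total via B: 14.8 + 5.5 = 20.3 min.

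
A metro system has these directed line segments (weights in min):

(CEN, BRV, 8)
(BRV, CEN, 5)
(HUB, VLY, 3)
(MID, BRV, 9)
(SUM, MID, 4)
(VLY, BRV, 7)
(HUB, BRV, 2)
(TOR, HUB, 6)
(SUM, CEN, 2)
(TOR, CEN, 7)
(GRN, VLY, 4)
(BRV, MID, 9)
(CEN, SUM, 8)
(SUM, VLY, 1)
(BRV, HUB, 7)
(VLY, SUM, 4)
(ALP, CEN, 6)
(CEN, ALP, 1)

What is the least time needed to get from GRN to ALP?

Candidate routes:
GRN → VLY → SUM → CEN → ALP: 4+4+2+1 = 11
GRN → VLY → BRV → CEN → ALP: 4+7+5+1 = 17
GRN → VLY → SUM → MID → BRV → CEN → ALP: 4+4+4+9+5+1 = 27
Cheapest is GRN → VLY → SUM → CEN → ALP at 11 min.

11 min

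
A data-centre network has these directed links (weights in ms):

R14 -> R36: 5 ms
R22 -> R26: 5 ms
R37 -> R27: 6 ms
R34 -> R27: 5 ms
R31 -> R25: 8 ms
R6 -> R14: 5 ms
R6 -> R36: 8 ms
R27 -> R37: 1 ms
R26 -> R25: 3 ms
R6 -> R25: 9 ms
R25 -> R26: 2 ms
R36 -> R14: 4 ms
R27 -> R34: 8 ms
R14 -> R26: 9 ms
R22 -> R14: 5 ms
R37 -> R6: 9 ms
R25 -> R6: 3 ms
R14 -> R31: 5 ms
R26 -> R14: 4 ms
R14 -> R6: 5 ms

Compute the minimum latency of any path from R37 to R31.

19 ms

Enumerating some paths:
R37–R6–R36–R14–R31: 9+8+4+5 = 26
R37–R6–R14–R31: 9+5+5 = 19
The minimum is 19 ms via R37–R6–R14–R31.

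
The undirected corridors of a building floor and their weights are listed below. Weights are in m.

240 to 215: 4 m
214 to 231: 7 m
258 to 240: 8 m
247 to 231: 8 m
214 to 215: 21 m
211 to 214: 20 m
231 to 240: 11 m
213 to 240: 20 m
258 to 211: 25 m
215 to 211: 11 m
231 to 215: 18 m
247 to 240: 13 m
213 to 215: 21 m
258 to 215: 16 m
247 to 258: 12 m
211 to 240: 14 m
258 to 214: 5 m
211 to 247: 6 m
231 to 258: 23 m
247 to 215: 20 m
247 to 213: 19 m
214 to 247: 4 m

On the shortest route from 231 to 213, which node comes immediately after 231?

Enumerating some paths:
231 → 247 → 213: 8+19 = 27
231 → 214 → 247 → 213: 7+4+19 = 30
231 → 240 → 213: 11+20 = 31
Cheapest is 231 → 247 → 213 at 27 m.
So from 231 the first move is to 247.

247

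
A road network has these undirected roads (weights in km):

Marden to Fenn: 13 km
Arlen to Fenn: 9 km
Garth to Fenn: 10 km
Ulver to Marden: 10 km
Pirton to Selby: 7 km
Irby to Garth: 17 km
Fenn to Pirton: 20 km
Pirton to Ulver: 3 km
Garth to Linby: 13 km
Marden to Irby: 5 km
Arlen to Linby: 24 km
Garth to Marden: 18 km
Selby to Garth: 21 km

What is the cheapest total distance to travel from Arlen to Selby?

Compare a few routes:
Arlen → Fenn → Garth → Selby: 9+10+21 = 40
Arlen → Fenn → Marden → Ulver → Pirton → Selby: 9+13+10+3+7 = 42
Arlen → Fenn → Pirton → Selby: 9+20+7 = 36
Arlen → Fenn → Garth → Marden → Ulver → Pirton → Selby: 9+10+18+10+3+7 = 57
Cheapest is Arlen → Fenn → Pirton → Selby at 36 km.

36 km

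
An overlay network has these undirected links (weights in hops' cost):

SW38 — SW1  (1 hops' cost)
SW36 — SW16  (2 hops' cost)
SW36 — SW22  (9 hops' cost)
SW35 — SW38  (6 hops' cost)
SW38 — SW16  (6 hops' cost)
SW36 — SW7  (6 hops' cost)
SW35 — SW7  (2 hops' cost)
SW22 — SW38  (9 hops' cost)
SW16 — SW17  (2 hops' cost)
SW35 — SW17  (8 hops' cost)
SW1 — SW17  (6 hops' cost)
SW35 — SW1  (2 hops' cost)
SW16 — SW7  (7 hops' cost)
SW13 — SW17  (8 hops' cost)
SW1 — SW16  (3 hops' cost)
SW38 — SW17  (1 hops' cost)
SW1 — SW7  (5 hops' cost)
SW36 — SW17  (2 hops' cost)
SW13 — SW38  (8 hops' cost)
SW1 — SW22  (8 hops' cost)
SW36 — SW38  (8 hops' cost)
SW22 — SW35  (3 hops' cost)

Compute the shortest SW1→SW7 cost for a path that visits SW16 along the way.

10 hops' cost

Best SW1 to SW16: SW1 → SW16 costing 3
Shortest SW16→SW7: SW16 → SW7 = 7
Total via SW16: 3 + 7 = 10 hops' cost.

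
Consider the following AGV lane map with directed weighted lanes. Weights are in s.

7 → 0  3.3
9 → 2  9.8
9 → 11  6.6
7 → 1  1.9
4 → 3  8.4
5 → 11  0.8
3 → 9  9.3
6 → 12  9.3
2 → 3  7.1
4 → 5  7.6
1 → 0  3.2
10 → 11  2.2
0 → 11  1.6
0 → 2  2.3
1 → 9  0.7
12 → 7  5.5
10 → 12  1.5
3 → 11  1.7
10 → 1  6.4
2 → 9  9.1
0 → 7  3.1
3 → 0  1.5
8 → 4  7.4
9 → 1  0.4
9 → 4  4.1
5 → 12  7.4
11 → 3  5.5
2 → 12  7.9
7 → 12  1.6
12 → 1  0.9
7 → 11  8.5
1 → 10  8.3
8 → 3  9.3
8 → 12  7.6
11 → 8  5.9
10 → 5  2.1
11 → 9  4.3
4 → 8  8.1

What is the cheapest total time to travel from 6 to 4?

15 s

Shortest distances from 6:
6: 0
12: 9.3  (via 6)
1: 10.2  (via 12)
9: 10.9  (via 1)
0: 13.4  (via 1)
7: 14.8  (via 12)
4: 15  (via 9)
Shortest route: 6–12–1–9–4 = 15 s.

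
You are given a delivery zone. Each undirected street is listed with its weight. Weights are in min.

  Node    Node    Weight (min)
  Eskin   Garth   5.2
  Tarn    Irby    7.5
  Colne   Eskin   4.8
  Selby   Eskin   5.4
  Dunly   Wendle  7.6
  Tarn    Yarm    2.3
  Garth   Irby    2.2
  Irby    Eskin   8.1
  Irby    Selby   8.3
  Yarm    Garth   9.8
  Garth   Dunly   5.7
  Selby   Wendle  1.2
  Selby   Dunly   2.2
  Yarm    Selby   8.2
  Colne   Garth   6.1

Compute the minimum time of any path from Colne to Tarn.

Compare a few routes:
Colne → Eskin → Garth → Irby → Tarn: 4.8+5.2+2.2+7.5 = 19.7
Colne → Garth → Irby → Tarn: 6.1+2.2+7.5 = 15.8
Colne → Garth → Yarm → Tarn: 6.1+9.8+2.3 = 18.2
The minimum is 15.8 min via Colne → Garth → Irby → Tarn.

15.8 min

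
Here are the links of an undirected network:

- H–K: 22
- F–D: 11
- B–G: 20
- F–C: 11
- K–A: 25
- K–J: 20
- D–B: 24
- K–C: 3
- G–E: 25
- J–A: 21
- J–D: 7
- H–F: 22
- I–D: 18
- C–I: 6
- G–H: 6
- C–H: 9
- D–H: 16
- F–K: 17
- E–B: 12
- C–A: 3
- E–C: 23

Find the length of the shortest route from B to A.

Compare a few routes:
B → D → H → C → A: 24+16+9+3 = 52
B → D → F → C → A: 24+11+11+3 = 49
B → E → C → A: 12+23+3 = 38
B → D → I → C → A: 24+18+6+3 = 51
The minimum is 38 via B → E → C → A.

38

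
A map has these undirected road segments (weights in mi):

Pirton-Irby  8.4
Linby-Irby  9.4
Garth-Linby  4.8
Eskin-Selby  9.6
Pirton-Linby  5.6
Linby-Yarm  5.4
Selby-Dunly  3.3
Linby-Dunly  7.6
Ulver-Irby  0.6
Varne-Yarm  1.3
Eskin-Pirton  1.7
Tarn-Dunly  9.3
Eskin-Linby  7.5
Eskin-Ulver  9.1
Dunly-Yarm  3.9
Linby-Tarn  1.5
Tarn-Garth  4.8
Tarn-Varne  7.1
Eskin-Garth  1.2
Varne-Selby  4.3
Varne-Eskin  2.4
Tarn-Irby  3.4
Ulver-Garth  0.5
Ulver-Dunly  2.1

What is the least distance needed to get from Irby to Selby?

Shortest distances from Irby:
Irby: 0
Ulver: 0.6  (via Irby)
Garth: 1.1  (via Ulver)
Eskin: 2.3  (via Garth)
Dunly: 2.7  (via Ulver)
Tarn: 3.4  (via Irby)
Pirton: 4  (via Eskin)
Varne: 4.7  (via Eskin)
Linby: 4.9  (via Tarn)
Selby: 6  (via Dunly)
Shortest route: Irby–Ulver–Dunly–Selby = 6 mi.

6 mi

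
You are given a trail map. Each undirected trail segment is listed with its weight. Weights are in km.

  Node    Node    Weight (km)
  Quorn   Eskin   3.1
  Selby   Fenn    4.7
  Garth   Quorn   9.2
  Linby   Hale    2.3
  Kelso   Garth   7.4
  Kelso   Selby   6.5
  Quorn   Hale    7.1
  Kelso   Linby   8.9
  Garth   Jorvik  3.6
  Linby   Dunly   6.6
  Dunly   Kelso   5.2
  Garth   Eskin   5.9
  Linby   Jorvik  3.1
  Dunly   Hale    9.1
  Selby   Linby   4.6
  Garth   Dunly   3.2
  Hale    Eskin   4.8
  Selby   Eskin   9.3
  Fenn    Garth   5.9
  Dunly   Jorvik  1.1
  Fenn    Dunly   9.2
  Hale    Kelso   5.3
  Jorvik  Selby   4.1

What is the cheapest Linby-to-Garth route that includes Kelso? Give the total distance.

Best Linby to Kelso: Linby → Hale → Kelso costing 7.6
Best Kelso to Garth: Kelso → Garth costing 7.4
Total via Kelso: 7.6 + 7.4 = 15 km.

15 km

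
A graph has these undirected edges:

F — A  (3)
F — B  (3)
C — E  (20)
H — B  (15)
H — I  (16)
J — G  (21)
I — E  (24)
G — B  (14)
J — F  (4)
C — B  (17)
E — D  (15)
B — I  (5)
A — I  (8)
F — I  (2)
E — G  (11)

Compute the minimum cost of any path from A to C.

Settle nodes by increasing distance from A:
A: 0
F: 3  (via A)
I: 5  (via F)
B: 6  (via F)
J: 7  (via F)
G: 20  (via B)
H: 21  (via I)
C: 23  (via B)
Shortest route: A–F–B–C = 23.

23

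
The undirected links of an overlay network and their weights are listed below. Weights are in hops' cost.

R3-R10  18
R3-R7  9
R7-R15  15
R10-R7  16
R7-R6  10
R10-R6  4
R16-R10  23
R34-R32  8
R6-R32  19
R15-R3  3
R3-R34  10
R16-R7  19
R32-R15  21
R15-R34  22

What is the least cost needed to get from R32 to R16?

46 hops' cost

Candidate routes:
R32 - R6 - R7 - R16: 19+10+19 = 48
R32 - R6 - R10 - R16: 19+4+23 = 46
R32 - R15 - R3 - R7 - R16: 21+3+9+19 = 52
The minimum is 46 hops' cost via R32 - R6 - R10 - R16.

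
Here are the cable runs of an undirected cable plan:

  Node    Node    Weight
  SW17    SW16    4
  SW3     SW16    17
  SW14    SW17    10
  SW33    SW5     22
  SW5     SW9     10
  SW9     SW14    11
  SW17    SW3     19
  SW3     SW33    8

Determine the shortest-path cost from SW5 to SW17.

31

Shortest distances from SW5:
SW5: 0
SW9: 10  (via SW5)
SW14: 21  (via SW9)
SW33: 22  (via SW5)
SW3: 30  (via SW33)
SW17: 31  (via SW14)
Shortest route: SW5–SW9–SW14–SW17 = 31.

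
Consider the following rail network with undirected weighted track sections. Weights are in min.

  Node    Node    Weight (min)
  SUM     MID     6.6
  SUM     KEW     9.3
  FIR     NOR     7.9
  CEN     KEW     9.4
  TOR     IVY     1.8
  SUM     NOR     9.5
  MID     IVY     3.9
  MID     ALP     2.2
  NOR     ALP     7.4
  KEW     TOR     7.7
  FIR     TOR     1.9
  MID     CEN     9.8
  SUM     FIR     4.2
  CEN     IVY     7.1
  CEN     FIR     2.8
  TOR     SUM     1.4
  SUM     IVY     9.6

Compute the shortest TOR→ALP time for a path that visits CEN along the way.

Best TOR to CEN: TOR–FIR–CEN costing 4.7
Best CEN to ALP: CEN–MID–ALP costing 12
Total via CEN: 4.7 + 12 = 16.7 min.

16.7 min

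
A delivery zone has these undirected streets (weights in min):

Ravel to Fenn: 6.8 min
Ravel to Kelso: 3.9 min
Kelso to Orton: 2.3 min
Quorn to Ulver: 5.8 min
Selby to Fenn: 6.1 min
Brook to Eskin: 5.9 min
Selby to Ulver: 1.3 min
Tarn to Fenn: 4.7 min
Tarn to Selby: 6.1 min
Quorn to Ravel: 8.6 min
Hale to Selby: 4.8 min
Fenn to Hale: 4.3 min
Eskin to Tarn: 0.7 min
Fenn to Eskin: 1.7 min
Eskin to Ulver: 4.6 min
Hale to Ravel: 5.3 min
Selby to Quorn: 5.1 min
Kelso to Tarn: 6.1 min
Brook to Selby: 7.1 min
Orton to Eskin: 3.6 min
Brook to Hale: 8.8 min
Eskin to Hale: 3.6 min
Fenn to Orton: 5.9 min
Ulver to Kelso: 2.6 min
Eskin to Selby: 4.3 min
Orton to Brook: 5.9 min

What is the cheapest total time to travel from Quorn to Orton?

Running Dijkstra from Quorn:
Quorn: 0
Selby: 5.1  (via Quorn)
Ulver: 5.8  (via Quorn)
Kelso: 8.4  (via Ulver)
Ravel: 8.6  (via Quorn)
Eskin: 9.4  (via Selby)
Hale: 9.9  (via Selby)
Tarn: 10.1  (via Eskin)
Orton: 10.7  (via Kelso)
Shortest route: Quorn–Ulver–Kelso–Orton = 10.7 min.

10.7 min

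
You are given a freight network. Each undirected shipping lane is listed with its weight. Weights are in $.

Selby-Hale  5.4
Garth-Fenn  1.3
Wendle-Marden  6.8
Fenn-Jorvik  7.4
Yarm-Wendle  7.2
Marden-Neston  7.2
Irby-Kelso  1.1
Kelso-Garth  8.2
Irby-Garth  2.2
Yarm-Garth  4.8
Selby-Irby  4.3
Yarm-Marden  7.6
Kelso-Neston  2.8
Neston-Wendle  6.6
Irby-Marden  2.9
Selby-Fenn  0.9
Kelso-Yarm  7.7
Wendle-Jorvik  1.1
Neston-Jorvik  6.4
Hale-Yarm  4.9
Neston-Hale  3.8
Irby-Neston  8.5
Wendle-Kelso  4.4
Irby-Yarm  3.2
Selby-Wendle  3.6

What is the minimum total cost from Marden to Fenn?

$6.4

Candidate routes:
Marden–Irby–Selby–Fenn: 2.9+4.3+0.9 = 8.1
Marden–Irby–Garth–Fenn: 2.9+2.2+1.3 = 6.4
Marden–Wendle–Selby–Fenn: 6.8+3.6+0.9 = 11.3
Cheapest is Marden–Irby–Garth–Fenn at $6.4.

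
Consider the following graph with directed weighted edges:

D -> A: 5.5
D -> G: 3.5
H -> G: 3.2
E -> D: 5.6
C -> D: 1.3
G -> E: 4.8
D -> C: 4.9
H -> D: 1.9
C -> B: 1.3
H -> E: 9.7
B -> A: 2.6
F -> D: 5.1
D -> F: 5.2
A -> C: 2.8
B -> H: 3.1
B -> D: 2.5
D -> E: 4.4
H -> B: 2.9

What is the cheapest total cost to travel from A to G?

7.6

Candidate routes:
A–C–B–D–G: 2.8+1.3+2.5+3.5 = 10.1
A–C–B–H–G: 2.8+1.3+3.1+3.2 = 10.4
A–C–D–G: 2.8+1.3+3.5 = 7.6
Cheapest is A–C–D–G at 7.6.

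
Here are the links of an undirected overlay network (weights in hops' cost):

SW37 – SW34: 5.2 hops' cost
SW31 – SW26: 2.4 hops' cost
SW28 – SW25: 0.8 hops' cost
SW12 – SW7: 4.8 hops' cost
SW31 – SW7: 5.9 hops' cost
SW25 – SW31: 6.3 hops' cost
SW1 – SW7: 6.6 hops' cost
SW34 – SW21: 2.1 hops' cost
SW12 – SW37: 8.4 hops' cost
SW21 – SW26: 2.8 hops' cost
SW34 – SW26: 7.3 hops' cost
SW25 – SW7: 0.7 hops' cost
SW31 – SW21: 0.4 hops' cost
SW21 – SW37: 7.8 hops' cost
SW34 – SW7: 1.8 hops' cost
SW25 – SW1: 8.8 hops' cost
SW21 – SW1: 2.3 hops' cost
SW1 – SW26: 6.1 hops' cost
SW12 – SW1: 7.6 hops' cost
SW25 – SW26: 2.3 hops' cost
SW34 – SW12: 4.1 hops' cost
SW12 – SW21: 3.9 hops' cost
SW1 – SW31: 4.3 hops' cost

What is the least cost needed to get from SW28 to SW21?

5.4 hops' cost

Enumerating some paths:
SW28–SW25–SW7–SW34–SW21: 0.8+0.7+1.8+2.1 = 5.4
SW28–SW25–SW26–SW31–SW21: 0.8+2.3+2.4+0.4 = 5.9
SW28–SW25–SW31–SW21: 0.8+6.3+0.4 = 7.5
SW28–SW25–SW26–SW21: 0.8+2.3+2.8 = 5.9
The minimum is 5.4 hops' cost via SW28–SW25–SW7–SW34–SW21.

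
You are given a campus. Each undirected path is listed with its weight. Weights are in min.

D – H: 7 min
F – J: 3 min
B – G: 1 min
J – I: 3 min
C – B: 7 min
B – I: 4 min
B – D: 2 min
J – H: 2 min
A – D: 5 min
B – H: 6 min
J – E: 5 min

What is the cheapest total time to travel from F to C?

Compare a few routes:
F - J - I - B - C: 3+3+4+7 = 17
F - J - H - B - C: 3+2+6+7 = 18
F - J - H - D - B - C: 3+2+7+2+7 = 21
The minimum is 17 min via F - J - I - B - C.

17 min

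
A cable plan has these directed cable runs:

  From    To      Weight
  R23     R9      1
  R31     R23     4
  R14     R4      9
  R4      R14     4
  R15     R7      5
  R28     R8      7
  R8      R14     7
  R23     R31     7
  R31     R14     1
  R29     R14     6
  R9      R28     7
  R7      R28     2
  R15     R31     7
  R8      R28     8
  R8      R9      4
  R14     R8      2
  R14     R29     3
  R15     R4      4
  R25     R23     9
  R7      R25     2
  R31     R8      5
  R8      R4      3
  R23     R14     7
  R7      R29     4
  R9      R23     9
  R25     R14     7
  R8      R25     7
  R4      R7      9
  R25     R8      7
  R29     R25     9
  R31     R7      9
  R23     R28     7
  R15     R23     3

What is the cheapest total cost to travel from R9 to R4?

17

Shortest distances from R9:
R9: 0
R28: 7  (via R9)
R23: 9  (via R9)
R8: 14  (via R28)
R31: 16  (via R23)
R14: 16  (via R23)
R4: 17  (via R8)
Shortest route: R9 → R28 → R8 → R4 = 17.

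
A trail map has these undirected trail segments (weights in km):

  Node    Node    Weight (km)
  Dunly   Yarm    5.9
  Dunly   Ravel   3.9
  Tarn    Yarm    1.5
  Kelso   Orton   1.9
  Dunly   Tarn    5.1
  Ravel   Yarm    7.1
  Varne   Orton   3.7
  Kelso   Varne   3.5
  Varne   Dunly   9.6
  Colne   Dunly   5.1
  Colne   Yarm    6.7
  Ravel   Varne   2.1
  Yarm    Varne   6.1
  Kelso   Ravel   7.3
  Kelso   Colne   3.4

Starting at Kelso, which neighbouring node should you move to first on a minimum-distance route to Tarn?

Enumerating some paths:
Kelso–Colne–Yarm–Tarn: 3.4+6.7+1.5 = 11.6
Kelso–Varne–Yarm–Tarn: 3.5+6.1+1.5 = 11.1
Kelso–Colne–Dunly–Tarn: 3.4+5.1+5.1 = 13.6
Kelso–Orton–Varne–Yarm–Tarn: 1.9+3.7+6.1+1.5 = 13.2
The minimum is 11.1 km via Kelso–Varne–Yarm–Tarn.
So from Kelso the first move is to Varne.

Varne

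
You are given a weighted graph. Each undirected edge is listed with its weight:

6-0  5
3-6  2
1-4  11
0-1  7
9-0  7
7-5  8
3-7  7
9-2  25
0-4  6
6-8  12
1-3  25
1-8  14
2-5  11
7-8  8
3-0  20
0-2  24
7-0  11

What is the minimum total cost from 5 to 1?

26

Settle nodes by increasing distance from 5:
5: 0
7: 8  (via 5)
2: 11  (via 5)
3: 15  (via 7)
8: 16  (via 7)
6: 17  (via 3)
0: 19  (via 7)
4: 25  (via 0)
1: 26  (via 0)
Shortest route: 5–7–0–1 = 26.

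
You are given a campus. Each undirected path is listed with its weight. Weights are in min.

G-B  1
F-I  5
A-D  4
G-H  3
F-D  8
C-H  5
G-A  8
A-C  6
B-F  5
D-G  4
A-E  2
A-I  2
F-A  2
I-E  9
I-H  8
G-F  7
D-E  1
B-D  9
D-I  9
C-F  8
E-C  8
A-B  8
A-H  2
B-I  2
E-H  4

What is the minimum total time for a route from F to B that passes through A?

6 min

Best F to A: F → A costing 2
Best A to B: A → I → B costing 4
Total via A: 2 + 4 = 6 min.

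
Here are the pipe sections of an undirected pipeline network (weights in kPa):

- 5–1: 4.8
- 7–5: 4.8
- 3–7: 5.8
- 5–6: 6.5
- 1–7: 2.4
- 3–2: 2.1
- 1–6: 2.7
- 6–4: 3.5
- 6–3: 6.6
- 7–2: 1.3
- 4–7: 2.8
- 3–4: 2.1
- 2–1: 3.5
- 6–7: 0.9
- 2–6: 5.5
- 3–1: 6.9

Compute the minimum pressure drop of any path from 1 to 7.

Compare a few routes:
1–7: 2.4 = 2.4
1–6–7: 2.7+0.9 = 3.6
Cheapest is 1–7 at 2.4 kPa.

2.4 kPa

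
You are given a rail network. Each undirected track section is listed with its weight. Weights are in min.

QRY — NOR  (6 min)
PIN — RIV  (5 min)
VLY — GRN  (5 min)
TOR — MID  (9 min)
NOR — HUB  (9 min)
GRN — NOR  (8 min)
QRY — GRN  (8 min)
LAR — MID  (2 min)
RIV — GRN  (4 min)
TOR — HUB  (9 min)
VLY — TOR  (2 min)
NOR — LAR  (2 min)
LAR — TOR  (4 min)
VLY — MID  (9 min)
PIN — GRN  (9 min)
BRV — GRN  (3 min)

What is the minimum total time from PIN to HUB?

Running Dijkstra from PIN:
PIN: 0
RIV: 5  (via PIN)
GRN: 9  (via PIN)
BRV: 12  (via GRN)
VLY: 14  (via GRN)
TOR: 16  (via VLY)
QRY: 17  (via GRN)
NOR: 17  (via GRN)
LAR: 19  (via NOR)
MID: 21  (via LAR)
HUB: 25  (via TOR)
Shortest route: PIN → GRN → VLY → TOR → HUB = 25 min.

25 min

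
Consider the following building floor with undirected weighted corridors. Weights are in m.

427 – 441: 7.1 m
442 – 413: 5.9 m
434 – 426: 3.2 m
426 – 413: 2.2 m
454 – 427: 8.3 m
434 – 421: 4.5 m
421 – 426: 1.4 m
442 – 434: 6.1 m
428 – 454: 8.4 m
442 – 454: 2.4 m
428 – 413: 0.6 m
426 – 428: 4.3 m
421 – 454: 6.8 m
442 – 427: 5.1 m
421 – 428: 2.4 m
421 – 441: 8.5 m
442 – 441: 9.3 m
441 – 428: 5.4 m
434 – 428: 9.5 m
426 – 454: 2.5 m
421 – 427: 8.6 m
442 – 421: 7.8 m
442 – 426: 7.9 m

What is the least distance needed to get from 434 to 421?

Compare a few routes:
434–426–421: 3.2+1.4 = 4.6
434–421: 4.5 = 4.5
Cheapest is 434–421 at 4.5 m.

4.5 m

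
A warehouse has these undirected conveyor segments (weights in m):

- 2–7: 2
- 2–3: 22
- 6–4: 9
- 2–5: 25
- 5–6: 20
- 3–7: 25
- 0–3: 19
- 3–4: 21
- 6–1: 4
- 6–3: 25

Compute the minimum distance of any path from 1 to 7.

51 m

Enumerating some paths:
1 → 6 → 5 → 2 → 7: 4+20+25+2 = 51
1 → 6 → 3 → 2 → 7: 4+25+22+2 = 53
Cheapest is 1 → 6 → 5 → 2 → 7 at 51 m.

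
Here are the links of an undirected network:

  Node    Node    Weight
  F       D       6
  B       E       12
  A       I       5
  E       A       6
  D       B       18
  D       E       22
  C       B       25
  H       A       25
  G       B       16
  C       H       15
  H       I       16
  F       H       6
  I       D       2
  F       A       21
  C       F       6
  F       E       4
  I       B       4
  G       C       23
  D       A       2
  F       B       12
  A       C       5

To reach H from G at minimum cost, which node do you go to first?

B

Enumerating some paths:
G - C - F - H: 23+6+6 = 35
G - B - F - H: 16+12+6 = 34
G - B - I - H: 16+4+16 = 36
Cheapest is G - B - F - H at 34.
So from G the first move is to B.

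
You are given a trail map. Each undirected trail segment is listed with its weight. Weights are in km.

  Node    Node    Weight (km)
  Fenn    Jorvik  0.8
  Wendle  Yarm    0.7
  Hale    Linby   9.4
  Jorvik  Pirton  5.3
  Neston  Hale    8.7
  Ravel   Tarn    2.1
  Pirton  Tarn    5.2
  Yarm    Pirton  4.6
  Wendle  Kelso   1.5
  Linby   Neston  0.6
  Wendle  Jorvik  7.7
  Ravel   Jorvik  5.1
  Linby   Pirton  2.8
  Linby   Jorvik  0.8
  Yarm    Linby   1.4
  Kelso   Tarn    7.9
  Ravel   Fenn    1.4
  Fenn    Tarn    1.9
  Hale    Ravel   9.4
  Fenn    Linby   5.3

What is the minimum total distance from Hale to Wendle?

Enumerating some paths:
Hale–Linby–Yarm–Wendle: 9.4+1.4+0.7 = 11.5
Hale–Neston–Linby–Yarm–Wendle: 8.7+0.6+1.4+0.7 = 11.4
The minimum is 11.4 km via Hale–Neston–Linby–Yarm–Wendle.

11.4 km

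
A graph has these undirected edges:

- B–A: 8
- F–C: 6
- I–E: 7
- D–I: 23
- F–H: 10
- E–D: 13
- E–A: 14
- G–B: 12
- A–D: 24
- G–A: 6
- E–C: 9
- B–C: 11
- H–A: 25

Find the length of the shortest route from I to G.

27

Running Dijkstra from I:
I: 0
E: 7  (via I)
C: 16  (via E)
D: 20  (via E)
A: 21  (via E)
F: 22  (via C)
B: 27  (via C)
G: 27  (via A)
Shortest route: I → E → A → G = 27.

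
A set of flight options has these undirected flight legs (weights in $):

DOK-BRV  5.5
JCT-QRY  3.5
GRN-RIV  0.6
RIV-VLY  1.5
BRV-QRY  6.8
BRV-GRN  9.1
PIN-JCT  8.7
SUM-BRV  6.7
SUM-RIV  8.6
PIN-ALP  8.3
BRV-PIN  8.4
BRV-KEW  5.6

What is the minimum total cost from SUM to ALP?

Shortest distances from SUM:
SUM: 0
BRV: 6.7  (via SUM)
RIV: 8.6  (via SUM)
GRN: 9.2  (via RIV)
VLY: 10.1  (via RIV)
DOK: 12.2  (via BRV)
KEW: 12.3  (via BRV)
QRY: 13.5  (via BRV)
PIN: 15.1  (via BRV)
JCT: 17  (via QRY)
ALP: 23.4  (via PIN)
Shortest route: SUM–BRV–PIN–ALP = $23.4.

$23.4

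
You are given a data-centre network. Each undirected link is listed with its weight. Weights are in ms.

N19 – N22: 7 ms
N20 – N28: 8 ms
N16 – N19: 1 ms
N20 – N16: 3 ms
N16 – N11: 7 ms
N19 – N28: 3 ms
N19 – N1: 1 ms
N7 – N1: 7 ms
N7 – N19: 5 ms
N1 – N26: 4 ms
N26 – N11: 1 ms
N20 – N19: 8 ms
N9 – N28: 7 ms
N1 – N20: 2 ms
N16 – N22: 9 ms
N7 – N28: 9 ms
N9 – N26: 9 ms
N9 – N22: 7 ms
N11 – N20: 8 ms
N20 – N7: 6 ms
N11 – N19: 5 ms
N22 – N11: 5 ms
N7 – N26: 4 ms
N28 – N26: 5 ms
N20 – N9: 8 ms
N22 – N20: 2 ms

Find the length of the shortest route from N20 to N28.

6 ms

Candidate routes:
N20 - N28: 8 = 8
N20 - N19 - N28: 8+3 = 11
N20 - N1 - N19 - N28: 2+1+3 = 6
N20 - N16 - N19 - N28: 3+1+3 = 7
The minimum is 6 ms via N20 - N1 - N19 - N28.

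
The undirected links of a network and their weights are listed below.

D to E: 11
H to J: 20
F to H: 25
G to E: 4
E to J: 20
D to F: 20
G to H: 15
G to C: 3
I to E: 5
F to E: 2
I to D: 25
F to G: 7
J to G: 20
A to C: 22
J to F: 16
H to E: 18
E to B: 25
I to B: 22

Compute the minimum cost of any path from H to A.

Shortest distances from H:
H: 0
G: 15  (via H)
C: 18  (via G)
E: 18  (via H)
F: 20  (via E)
J: 20  (via H)
I: 23  (via E)
D: 29  (via E)
A: 40  (via C)
Shortest route: H–G–C–A = 40.

40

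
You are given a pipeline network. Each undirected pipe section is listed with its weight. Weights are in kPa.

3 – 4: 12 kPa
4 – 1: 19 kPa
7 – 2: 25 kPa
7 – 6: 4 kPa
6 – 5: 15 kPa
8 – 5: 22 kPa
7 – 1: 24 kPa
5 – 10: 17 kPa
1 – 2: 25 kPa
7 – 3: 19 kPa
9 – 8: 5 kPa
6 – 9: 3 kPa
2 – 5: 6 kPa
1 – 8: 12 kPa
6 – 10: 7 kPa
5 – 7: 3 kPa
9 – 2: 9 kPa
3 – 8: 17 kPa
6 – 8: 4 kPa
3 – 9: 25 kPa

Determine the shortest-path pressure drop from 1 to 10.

Compare a few routes:
1 - 8 - 6 - 10: 12+4+7 = 23
1 - 8 - 9 - 6 - 10: 12+5+3+7 = 27
1 - 7 - 6 - 10: 24+4+7 = 35
Cheapest is 1 - 8 - 6 - 10 at 23 kPa.

23 kPa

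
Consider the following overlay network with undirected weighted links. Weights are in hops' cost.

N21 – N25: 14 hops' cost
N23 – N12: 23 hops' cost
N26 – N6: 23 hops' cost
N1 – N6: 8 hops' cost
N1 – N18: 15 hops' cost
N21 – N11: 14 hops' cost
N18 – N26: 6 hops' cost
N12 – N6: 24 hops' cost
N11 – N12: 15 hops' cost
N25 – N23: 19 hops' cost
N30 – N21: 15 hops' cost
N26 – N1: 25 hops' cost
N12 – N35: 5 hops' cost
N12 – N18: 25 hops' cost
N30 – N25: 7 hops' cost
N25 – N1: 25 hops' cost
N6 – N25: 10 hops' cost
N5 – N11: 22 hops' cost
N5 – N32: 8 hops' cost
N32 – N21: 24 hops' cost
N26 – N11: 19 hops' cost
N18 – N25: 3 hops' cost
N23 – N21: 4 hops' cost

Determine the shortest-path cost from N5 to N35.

Candidate routes:
N5–N32–N21–N23–N12–N35: 8+24+4+23+5 = 64
N5–N32–N21–N11–N12–N35: 8+24+14+15+5 = 66
N5–N11–N12–N35: 22+15+5 = 42
N5–N11–N21–N23–N12–N35: 22+14+4+23+5 = 68
The minimum is 42 hops' cost via N5–N11–N12–N35.

42 hops' cost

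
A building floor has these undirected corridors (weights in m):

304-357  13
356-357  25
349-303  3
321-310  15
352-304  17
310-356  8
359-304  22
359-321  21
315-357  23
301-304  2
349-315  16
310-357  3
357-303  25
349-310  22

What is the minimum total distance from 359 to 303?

Shortest distances from 359:
359: 0
321: 21  (via 359)
304: 22  (via 359)
301: 24  (via 304)
357: 35  (via 304)
310: 36  (via 321)
352: 39  (via 304)
356: 44  (via 310)
349: 58  (via 310)
315: 58  (via 357)
303: 60  (via 357)
Shortest route: 359 → 304 → 357 → 303 = 60 m.

60 m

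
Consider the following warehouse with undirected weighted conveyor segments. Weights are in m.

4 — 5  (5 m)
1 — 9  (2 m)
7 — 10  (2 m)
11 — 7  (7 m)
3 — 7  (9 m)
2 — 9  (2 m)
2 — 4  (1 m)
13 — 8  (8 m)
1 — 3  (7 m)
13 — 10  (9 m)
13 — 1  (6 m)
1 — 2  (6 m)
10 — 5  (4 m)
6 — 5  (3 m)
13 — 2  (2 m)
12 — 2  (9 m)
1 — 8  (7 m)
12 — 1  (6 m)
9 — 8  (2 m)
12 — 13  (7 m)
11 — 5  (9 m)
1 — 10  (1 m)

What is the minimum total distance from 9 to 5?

7 m

Compare a few routes:
9–2–1–10–5: 2+6+1+4 = 13
9–1–10–5: 2+1+4 = 7
9–8–1–10–5: 2+7+1+4 = 14
9–2–4–5: 2+1+5 = 8
Cheapest is 9–1–10–5 at 7 m.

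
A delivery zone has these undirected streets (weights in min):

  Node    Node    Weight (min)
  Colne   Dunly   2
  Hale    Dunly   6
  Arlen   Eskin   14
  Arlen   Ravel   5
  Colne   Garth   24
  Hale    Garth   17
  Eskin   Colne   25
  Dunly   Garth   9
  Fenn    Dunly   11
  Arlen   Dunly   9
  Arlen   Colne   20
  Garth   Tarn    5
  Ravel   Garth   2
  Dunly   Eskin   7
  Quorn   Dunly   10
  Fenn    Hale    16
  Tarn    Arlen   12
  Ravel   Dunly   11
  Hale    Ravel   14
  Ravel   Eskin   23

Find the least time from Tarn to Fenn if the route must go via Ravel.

29 min

Shortest Tarn→Ravel: Tarn–Garth–Ravel = 7
Best Ravel to Fenn: Ravel–Dunly–Fenn costing 22
Total via Ravel: 7 + 22 = 29 min.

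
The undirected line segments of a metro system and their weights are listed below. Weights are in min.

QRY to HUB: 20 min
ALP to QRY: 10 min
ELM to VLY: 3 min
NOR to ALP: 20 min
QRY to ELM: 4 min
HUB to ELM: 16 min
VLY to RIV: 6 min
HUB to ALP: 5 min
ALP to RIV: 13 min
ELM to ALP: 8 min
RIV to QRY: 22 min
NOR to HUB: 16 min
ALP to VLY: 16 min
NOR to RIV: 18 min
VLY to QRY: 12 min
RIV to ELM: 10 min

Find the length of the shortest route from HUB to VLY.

Candidate routes:
HUB - ALP - VLY: 5+16 = 21
HUB - ALP - ELM - VLY: 5+8+3 = 16
HUB - ELM - VLY: 16+3 = 19
The minimum is 16 min via HUB - ALP - ELM - VLY.

16 min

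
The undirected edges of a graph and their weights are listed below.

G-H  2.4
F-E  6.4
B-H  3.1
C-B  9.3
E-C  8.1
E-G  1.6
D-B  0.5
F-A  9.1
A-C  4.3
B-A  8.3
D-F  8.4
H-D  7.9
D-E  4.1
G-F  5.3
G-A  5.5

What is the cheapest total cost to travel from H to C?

12.1

Enumerating some paths:
H - G - E - C: 2.4+1.6+8.1 = 12.1
H - B - C: 3.1+9.3 = 12.4
H - G - A - C: 2.4+5.5+4.3 = 12.2
The minimum is 12.1 via H - G - E - C.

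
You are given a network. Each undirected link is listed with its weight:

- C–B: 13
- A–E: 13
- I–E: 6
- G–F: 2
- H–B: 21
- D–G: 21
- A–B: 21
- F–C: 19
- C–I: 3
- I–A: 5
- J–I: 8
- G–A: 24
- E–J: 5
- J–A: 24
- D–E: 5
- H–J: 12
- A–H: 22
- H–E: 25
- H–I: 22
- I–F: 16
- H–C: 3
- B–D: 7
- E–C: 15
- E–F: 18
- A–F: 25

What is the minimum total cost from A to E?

Shortest distances from A:
A: 0
I: 5  (via A)
C: 8  (via I)
E: 11  (via I)
Shortest route: A–I–E = 11.

11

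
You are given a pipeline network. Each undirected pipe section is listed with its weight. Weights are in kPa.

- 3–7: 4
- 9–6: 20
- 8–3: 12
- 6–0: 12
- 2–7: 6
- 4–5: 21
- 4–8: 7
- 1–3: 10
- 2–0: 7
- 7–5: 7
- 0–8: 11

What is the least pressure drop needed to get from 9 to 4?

50 kPa

Shortest distances from 9:
9: 0
6: 20  (via 9)
0: 32  (via 6)
2: 39  (via 0)
8: 43  (via 0)
7: 45  (via 2)
3: 49  (via 7)
4: 50  (via 8)
Shortest route: 9 → 6 → 0 → 8 → 4 = 50 kPa.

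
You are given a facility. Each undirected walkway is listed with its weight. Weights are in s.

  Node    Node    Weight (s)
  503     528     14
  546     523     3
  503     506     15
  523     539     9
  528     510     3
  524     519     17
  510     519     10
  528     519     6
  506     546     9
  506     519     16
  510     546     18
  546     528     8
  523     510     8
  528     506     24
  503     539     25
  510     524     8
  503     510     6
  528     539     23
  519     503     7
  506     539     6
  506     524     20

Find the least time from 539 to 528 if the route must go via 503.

Best 539 to 503: 539 → 506 → 503 costing 21
Best 503 to 528: 503 → 510 → 528 costing 9
Total via 503: 21 + 9 = 30 s.

30 s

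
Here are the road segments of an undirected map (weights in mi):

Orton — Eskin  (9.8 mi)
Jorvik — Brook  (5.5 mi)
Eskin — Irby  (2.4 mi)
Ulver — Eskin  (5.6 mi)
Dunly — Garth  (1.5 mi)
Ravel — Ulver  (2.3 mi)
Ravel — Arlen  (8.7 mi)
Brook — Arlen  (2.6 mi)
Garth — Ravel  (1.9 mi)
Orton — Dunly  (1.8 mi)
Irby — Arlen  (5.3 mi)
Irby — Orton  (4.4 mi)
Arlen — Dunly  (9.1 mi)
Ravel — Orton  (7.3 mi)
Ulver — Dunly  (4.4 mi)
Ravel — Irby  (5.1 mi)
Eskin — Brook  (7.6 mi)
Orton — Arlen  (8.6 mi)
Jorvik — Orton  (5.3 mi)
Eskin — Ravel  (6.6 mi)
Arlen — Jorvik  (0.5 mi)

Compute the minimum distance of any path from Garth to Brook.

11.7 mi

Settle nodes by increasing distance from Garth:
Garth: 0
Dunly: 1.5  (via Garth)
Ravel: 1.9  (via Garth)
Orton: 3.3  (via Dunly)
Ulver: 4.2  (via Ravel)
Irby: 7  (via Ravel)
Eskin: 8.5  (via Ravel)
Jorvik: 8.6  (via Orton)
Arlen: 9.1  (via Jorvik)
Brook: 11.7  (via Arlen)
Shortest route: Garth → Dunly → Orton → Jorvik → Arlen → Brook = 11.7 mi.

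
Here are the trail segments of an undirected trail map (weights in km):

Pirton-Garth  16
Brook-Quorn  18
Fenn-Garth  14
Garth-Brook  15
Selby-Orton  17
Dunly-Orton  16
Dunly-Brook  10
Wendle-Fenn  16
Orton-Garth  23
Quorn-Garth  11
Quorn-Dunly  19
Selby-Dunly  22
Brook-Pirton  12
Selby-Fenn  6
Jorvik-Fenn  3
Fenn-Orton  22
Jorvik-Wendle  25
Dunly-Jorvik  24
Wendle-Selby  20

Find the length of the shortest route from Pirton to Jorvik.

33 km

Candidate routes:
Pirton - Brook - Garth - Fenn - Jorvik: 12+15+14+3 = 44
Pirton - Garth - Fenn - Jorvik: 16+14+3 = 33
Cheapest is Pirton - Garth - Fenn - Jorvik at 33 km.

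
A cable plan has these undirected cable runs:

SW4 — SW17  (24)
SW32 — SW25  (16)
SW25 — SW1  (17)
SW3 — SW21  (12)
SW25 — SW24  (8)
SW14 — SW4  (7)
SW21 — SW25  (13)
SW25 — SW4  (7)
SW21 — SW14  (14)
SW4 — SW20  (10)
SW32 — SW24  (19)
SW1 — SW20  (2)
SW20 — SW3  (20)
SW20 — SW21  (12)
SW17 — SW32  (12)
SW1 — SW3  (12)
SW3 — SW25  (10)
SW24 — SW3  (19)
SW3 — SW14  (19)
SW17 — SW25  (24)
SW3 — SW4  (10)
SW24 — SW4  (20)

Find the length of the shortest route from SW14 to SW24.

Enumerating some paths:
SW14–SW4–SW25–SW24: 7+7+8 = 22
SW14–SW4–SW24: 7+20 = 27
Cheapest is SW14–SW4–SW25–SW24 at 22.

22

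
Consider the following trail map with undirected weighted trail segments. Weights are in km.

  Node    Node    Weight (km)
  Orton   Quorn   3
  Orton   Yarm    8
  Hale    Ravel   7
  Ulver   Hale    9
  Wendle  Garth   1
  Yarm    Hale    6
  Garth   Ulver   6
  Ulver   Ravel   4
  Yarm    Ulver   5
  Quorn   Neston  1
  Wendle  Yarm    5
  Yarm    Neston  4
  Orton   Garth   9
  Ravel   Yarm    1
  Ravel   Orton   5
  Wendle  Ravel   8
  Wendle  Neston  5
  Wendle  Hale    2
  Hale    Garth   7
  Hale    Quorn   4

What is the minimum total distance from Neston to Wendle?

Shortest distances from Neston:
Neston: 0
Quorn: 1  (via Neston)
Orton: 4  (via Quorn)
Yarm: 4  (via Neston)
Ravel: 5  (via Yarm)
Hale: 5  (via Quorn)
Wendle: 5  (via Neston)
Shortest route: Neston–Wendle = 5 km.

5 km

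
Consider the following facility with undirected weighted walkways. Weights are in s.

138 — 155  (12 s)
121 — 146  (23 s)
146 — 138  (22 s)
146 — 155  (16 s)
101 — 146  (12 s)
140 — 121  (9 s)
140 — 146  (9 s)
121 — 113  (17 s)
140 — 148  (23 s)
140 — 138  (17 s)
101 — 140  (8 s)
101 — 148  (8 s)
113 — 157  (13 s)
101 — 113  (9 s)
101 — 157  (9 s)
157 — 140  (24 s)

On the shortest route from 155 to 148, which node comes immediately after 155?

146

Enumerating some paths:
155 - 146 - 140 - 101 - 148: 16+9+8+8 = 41
155 - 146 - 101 - 148: 16+12+8 = 36
Cheapest is 155 - 146 - 101 - 148 at 36 s.
So from 155 the first move is to 146.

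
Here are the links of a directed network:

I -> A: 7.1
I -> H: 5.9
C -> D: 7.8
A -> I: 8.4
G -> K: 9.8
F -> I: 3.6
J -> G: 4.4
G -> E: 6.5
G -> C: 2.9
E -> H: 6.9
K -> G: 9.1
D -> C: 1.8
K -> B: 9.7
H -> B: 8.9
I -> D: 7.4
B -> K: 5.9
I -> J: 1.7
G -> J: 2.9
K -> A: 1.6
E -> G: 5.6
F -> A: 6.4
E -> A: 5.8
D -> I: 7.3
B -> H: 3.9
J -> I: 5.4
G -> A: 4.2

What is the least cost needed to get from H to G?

23.9

Candidate routes:
H → B → K → G: 8.9+5.9+9.1 = 23.9
H → B → K → A → I → J → G: 8.9+5.9+1.6+8.4+1.7+4.4 = 30.9
The minimum is 23.9 via H → B → K → G.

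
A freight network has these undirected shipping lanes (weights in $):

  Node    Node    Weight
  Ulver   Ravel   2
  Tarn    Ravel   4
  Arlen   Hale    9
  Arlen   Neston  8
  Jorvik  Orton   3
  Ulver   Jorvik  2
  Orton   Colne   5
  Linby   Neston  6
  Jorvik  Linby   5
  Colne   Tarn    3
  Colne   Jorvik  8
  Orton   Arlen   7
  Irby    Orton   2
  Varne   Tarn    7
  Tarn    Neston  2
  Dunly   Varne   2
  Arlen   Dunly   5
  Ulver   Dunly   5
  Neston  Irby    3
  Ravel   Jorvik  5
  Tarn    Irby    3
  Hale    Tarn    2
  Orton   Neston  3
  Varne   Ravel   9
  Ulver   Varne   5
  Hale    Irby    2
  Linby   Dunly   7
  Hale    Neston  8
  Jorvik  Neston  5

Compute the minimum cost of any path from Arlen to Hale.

$9

Running Dijkstra from Arlen:
Arlen: 0
Dunly: 5  (via Arlen)
Varne: 7  (via Dunly)
Orton: 7  (via Arlen)
Neston: 8  (via Arlen)
Hale: 9  (via Arlen)
Shortest route: Arlen → Hale = $9.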